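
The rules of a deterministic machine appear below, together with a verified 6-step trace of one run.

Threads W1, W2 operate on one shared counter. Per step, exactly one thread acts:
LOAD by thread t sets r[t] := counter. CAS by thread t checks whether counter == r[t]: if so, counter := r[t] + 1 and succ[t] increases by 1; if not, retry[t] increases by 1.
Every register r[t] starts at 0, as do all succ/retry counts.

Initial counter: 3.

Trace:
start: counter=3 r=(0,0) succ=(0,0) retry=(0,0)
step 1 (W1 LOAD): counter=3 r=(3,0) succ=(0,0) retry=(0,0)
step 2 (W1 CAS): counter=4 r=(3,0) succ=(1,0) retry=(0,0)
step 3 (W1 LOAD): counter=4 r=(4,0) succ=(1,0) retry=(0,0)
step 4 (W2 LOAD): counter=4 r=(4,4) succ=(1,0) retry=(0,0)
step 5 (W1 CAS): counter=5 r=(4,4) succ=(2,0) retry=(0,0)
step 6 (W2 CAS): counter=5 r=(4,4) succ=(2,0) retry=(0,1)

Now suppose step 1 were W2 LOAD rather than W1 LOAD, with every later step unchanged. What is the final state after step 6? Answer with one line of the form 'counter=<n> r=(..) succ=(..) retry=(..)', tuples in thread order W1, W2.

counter=4 r=(3,3) succ=(1,0) retry=(1,1)

(re-executing from step 1 with the substitution; state before step 1: counter=3 r=(0,0) succ=(0,0) retry=(0,0))
step 1 (W2 LOAD): counter=3 r=(0,3) succ=(0,0) retry=(0,0)
step 2 (W1 CAS): counter=3 r=(0,3) succ=(0,0) retry=(1,0)
step 3 (W1 LOAD): counter=3 r=(3,3) succ=(0,0) retry=(1,0)
step 4 (W2 LOAD): counter=3 r=(3,3) succ=(0,0) retry=(1,0)
step 5 (W1 CAS): counter=4 r=(3,3) succ=(1,0) retry=(1,0)
step 6 (W2 CAS): counter=4 r=(3,3) succ=(1,0) retry=(1,1)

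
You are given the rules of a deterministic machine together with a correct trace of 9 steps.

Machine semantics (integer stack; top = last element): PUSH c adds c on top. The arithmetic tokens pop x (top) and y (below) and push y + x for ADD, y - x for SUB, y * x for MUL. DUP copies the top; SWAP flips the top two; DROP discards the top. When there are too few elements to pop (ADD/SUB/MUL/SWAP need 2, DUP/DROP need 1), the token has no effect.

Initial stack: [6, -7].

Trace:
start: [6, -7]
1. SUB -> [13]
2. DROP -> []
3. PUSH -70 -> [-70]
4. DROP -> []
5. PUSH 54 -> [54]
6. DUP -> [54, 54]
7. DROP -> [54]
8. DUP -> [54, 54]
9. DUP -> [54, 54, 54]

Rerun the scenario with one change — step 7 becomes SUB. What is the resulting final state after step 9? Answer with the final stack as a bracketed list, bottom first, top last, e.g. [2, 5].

[0, 0, 0]

(re-executing from step 7 with the substitution; state before step 7: [54, 54])
7. SUB -> [0]
8. DUP -> [0, 0]
9. DUP -> [0, 0, 0]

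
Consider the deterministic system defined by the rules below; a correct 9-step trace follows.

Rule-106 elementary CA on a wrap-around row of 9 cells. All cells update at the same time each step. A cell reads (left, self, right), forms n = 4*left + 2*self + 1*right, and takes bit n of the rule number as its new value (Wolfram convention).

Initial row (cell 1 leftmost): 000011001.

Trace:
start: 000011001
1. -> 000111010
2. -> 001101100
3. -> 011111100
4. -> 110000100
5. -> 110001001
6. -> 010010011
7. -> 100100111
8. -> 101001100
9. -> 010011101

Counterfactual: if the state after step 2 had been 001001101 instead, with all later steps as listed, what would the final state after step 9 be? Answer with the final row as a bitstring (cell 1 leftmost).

100001011

state after step 2 := 001001101
3. -> 010011110
4. -> 100110010
5. -> 001110101
6. -> 011011010
7. -> 111111100
8. -> 100000101
9. -> 100001011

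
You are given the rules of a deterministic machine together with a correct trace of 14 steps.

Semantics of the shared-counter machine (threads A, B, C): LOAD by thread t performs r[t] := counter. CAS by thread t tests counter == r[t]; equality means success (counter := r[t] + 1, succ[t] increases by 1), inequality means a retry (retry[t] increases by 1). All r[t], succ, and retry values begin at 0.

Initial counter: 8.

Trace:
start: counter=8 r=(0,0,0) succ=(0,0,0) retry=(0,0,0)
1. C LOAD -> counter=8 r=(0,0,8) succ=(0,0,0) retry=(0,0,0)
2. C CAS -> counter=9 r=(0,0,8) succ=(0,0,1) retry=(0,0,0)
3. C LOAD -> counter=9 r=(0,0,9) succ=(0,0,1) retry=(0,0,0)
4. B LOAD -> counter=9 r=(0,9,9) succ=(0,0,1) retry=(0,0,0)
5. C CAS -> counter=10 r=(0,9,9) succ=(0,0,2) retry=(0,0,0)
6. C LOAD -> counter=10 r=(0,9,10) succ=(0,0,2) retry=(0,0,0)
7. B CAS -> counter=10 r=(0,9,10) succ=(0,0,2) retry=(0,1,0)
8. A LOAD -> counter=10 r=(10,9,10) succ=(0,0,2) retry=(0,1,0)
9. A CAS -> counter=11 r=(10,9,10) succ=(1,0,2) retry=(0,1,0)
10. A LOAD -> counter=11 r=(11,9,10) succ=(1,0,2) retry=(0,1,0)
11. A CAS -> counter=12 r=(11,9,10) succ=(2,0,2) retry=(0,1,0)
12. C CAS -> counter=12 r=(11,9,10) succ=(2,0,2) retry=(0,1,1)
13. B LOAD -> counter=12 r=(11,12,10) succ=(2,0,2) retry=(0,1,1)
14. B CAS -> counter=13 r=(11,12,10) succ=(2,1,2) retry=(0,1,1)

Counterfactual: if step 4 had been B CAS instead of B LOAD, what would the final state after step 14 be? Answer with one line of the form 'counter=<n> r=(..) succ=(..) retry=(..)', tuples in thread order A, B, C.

(re-executing from step 4 with the substitution; state before step 4: counter=9 r=(0,0,9) succ=(0,0,1) retry=(0,0,0))
4. B CAS -> counter=9 r=(0,0,9) succ=(0,0,1) retry=(0,1,0)
5. C CAS -> counter=10 r=(0,0,9) succ=(0,0,2) retry=(0,1,0)
6. C LOAD -> counter=10 r=(0,0,10) succ=(0,0,2) retry=(0,1,0)
7. B CAS -> counter=10 r=(0,0,10) succ=(0,0,2) retry=(0,2,0)
8. A LOAD -> counter=10 r=(10,0,10) succ=(0,0,2) retry=(0,2,0)
9. A CAS -> counter=11 r=(10,0,10) succ=(1,0,2) retry=(0,2,0)
10. A LOAD -> counter=11 r=(11,0,10) succ=(1,0,2) retry=(0,2,0)
11. A CAS -> counter=12 r=(11,0,10) succ=(2,0,2) retry=(0,2,0)
12. C CAS -> counter=12 r=(11,0,10) succ=(2,0,2) retry=(0,2,1)
13. B LOAD -> counter=12 r=(11,12,10) succ=(2,0,2) retry=(0,2,1)
14. B CAS -> counter=13 r=(11,12,10) succ=(2,1,2) retry=(0,2,1)

counter=13 r=(11,12,10) succ=(2,1,2) retry=(0,2,1)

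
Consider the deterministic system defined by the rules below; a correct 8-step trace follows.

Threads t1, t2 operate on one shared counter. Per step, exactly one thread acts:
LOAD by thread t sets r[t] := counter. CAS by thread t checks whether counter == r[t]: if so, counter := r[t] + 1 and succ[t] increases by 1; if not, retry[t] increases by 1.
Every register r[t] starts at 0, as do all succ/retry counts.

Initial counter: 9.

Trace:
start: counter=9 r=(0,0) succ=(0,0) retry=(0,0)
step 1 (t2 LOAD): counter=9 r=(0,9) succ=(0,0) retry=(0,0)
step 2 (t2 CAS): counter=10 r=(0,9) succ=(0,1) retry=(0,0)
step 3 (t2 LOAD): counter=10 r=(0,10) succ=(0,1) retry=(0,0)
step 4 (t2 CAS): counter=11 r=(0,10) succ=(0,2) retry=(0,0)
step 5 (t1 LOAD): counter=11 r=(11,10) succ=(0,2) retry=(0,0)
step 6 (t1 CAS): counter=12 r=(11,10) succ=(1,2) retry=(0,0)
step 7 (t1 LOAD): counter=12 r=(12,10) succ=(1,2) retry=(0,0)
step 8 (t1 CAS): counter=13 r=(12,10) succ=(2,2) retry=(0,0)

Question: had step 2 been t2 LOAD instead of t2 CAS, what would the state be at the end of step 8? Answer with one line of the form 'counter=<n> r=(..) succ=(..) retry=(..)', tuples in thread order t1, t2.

(re-executing from step 2 with the substitution; state before step 2: counter=9 r=(0,9) succ=(0,0) retry=(0,0))
step 2 (t2 LOAD): counter=9 r=(0,9) succ=(0,0) retry=(0,0)
step 3 (t2 LOAD): counter=9 r=(0,9) succ=(0,0) retry=(0,0)
step 4 (t2 CAS): counter=10 r=(0,9) succ=(0,1) retry=(0,0)
step 5 (t1 LOAD): counter=10 r=(10,9) succ=(0,1) retry=(0,0)
step 6 (t1 CAS): counter=11 r=(10,9) succ=(1,1) retry=(0,0)
step 7 (t1 LOAD): counter=11 r=(11,9) succ=(1,1) retry=(0,0)
step 8 (t1 CAS): counter=12 r=(11,9) succ=(2,1) retry=(0,0)

counter=12 r=(11,9) succ=(2,1) retry=(0,0)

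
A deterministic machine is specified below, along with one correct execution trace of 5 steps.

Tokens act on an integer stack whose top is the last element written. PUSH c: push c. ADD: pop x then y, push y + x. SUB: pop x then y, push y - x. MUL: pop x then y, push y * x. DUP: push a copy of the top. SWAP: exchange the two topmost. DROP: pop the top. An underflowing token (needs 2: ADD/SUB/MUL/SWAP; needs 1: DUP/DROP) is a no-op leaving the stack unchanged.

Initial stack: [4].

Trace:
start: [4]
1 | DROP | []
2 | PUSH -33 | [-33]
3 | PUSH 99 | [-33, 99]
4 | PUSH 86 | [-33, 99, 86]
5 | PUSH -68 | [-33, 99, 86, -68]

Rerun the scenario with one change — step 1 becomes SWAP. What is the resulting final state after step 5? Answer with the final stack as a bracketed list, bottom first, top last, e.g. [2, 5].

(re-executing from step 1 with the substitution; state before step 1: [4])
1 | SWAP | [4]
2 | PUSH -33 | [4, -33]
3 | PUSH 99 | [4, -33, 99]
4 | PUSH 86 | [4, -33, 99, 86]
5 | PUSH -68 | [4, -33, 99, 86, -68]

[4, -33, 99, 86, -68]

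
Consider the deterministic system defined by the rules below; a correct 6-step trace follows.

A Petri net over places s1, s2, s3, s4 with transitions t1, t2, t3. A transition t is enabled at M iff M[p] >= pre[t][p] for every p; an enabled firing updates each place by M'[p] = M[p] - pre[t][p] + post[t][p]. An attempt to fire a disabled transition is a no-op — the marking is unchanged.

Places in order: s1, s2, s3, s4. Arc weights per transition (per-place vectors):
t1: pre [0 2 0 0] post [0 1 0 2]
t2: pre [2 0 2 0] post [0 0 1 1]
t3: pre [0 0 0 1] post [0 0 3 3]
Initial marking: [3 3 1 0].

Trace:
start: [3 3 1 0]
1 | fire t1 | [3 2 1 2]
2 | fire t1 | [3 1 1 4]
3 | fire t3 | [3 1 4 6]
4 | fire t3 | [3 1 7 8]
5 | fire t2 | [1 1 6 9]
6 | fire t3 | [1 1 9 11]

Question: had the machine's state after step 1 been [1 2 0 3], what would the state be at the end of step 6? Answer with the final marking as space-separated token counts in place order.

1 1 9 11

state after step 1 := [1 2 0 3]
2 | fire t1 | [1 1 0 5]
3 | fire t3 | [1 1 3 7]
4 | fire t3 | [1 1 6 9]
5 | fire t2 | [1 1 6 9]
6 | fire t3 | [1 1 9 11]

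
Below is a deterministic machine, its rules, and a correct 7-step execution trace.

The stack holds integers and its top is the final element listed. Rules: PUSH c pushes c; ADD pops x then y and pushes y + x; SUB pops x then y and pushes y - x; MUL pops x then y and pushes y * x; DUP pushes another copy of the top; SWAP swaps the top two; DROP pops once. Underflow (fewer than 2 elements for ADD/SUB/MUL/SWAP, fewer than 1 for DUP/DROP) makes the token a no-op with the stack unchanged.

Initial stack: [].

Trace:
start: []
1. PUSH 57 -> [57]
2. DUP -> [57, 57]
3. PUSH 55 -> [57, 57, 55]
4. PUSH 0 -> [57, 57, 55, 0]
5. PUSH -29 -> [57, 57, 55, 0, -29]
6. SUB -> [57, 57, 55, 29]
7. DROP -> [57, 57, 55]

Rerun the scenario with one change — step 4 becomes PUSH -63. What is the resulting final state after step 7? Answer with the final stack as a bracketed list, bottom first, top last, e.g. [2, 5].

(re-executing from step 4 with the substitution; state before step 4: [57, 57, 55])
4. PUSH -63 -> [57, 57, 55, -63]
5. PUSH -29 -> [57, 57, 55, -63, -29]
6. SUB -> [57, 57, 55, -34]
7. DROP -> [57, 57, 55]

[57, 57, 55]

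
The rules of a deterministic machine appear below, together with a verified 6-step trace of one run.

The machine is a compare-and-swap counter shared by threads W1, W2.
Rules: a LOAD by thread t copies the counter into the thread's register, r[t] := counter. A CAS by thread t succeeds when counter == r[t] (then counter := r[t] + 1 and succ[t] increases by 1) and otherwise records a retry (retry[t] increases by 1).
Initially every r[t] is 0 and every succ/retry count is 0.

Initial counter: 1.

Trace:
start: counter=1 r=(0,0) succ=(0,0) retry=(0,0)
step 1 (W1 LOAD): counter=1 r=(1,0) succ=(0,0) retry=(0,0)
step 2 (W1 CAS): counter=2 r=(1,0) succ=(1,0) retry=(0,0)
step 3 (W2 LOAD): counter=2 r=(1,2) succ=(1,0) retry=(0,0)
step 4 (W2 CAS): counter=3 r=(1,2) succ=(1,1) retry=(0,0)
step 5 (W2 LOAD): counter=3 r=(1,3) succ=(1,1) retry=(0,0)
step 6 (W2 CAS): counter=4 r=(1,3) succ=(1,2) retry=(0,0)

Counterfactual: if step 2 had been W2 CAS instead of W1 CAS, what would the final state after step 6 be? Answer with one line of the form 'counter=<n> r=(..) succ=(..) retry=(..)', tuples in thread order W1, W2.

counter=3 r=(1,2) succ=(0,2) retry=(0,1)

(re-executing from step 2 with the substitution; state before step 2: counter=1 r=(1,0) succ=(0,0) retry=(0,0))
step 2 (W2 CAS): counter=1 r=(1,0) succ=(0,0) retry=(0,1)
step 3 (W2 LOAD): counter=1 r=(1,1) succ=(0,0) retry=(0,1)
step 4 (W2 CAS): counter=2 r=(1,1) succ=(0,1) retry=(0,1)
step 5 (W2 LOAD): counter=2 r=(1,2) succ=(0,1) retry=(0,1)
step 6 (W2 CAS): counter=3 r=(1,2) succ=(0,2) retry=(0,1)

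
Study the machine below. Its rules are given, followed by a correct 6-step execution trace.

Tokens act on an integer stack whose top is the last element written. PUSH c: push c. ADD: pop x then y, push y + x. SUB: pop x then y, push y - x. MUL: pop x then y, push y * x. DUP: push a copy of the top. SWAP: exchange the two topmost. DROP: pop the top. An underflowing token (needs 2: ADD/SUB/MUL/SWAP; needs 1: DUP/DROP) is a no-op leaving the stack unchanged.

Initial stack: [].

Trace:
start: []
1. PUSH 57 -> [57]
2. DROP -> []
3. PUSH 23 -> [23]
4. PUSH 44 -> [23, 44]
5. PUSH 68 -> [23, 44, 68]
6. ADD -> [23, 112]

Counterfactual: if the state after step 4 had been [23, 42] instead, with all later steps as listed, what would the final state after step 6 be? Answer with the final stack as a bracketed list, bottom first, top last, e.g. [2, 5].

state after step 4 := [23, 42]
5. PUSH 68 -> [23, 42, 68]
6. ADD -> [23, 110]

[23, 110]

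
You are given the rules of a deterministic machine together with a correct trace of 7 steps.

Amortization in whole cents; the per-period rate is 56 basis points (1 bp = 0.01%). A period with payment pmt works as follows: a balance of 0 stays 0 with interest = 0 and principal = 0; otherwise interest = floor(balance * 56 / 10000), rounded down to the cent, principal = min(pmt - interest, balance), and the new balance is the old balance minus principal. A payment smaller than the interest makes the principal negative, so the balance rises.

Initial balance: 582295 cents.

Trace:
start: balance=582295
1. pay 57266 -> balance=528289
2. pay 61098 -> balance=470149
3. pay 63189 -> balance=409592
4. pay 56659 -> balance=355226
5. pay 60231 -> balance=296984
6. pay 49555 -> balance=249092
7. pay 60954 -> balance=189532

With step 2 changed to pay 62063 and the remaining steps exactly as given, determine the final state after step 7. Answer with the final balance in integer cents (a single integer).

188540

(re-executing from step 2 with the substitution; state before step 2: balance=528289)
2. pay 62063 -> balance=469184
3. pay 63189 -> balance=408622
4. pay 56659 -> balance=354251
5. pay 60231 -> balance=296003
6. pay 49555 -> balance=248105
7. pay 60954 -> balance=188540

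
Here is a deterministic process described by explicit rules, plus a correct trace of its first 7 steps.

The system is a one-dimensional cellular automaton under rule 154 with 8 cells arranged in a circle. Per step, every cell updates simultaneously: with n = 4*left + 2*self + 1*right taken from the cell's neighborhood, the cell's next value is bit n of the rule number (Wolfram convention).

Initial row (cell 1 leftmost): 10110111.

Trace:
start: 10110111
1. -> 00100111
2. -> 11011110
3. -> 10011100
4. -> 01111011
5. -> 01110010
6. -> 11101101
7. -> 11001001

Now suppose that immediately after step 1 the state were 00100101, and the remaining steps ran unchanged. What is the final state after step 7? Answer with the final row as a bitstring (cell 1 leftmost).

state after step 1 := 00100101
2. -> 11011000
3. -> 10010101
4. -> 01100001
5. -> 01010010
6. -> 10001101
7. -> 01011001

01011001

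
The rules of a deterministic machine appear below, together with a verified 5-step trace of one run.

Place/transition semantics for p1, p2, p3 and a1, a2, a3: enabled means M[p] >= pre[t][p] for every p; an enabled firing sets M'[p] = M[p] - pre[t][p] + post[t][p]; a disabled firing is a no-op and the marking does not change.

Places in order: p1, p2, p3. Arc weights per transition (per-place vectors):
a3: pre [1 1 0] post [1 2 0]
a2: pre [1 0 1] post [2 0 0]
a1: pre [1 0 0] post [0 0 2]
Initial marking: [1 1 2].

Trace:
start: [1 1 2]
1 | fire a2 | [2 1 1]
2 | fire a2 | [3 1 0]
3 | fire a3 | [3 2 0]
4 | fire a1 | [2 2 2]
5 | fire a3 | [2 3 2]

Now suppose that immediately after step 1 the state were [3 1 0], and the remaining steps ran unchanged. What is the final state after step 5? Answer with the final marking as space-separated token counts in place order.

2 3 2

state after step 1 := [3 1 0]
2 | fire a2 | [3 1 0]
3 | fire a3 | [3 2 0]
4 | fire a1 | [2 2 2]
5 | fire a3 | [2 3 2]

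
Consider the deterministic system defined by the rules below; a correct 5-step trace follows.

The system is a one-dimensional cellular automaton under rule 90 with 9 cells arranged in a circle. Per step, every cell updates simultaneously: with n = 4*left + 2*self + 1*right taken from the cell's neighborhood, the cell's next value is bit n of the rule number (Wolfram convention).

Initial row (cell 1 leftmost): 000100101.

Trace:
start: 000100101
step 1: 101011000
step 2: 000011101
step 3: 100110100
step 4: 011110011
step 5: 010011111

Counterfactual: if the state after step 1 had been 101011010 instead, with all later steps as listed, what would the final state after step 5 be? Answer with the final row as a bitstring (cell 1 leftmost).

state after step 1 := 101011010
step 2: 000011000
step 3: 000111100
step 4: 001100110
step 5: 011111111

011111111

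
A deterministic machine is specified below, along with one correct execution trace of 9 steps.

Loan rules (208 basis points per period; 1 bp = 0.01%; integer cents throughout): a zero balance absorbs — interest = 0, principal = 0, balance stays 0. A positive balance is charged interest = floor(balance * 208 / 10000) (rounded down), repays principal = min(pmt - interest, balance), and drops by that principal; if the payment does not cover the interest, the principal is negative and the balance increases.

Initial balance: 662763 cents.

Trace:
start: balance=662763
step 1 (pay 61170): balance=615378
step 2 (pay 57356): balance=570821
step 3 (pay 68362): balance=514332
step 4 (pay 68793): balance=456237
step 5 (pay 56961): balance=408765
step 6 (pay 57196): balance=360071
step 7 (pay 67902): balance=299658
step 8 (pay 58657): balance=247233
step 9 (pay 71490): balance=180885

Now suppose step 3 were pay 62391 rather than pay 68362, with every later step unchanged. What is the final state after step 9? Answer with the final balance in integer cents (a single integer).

187641

(re-executing from step 3 with the substitution; state before step 3: balance=570821)
step 3 (pay 62391): balance=520303
step 4 (pay 68793): balance=462332
step 5 (pay 56961): balance=414987
step 6 (pay 57196): balance=366422
step 7 (pay 67902): balance=306141
step 8 (pay 58657): balance=253851
step 9 (pay 71490): balance=187641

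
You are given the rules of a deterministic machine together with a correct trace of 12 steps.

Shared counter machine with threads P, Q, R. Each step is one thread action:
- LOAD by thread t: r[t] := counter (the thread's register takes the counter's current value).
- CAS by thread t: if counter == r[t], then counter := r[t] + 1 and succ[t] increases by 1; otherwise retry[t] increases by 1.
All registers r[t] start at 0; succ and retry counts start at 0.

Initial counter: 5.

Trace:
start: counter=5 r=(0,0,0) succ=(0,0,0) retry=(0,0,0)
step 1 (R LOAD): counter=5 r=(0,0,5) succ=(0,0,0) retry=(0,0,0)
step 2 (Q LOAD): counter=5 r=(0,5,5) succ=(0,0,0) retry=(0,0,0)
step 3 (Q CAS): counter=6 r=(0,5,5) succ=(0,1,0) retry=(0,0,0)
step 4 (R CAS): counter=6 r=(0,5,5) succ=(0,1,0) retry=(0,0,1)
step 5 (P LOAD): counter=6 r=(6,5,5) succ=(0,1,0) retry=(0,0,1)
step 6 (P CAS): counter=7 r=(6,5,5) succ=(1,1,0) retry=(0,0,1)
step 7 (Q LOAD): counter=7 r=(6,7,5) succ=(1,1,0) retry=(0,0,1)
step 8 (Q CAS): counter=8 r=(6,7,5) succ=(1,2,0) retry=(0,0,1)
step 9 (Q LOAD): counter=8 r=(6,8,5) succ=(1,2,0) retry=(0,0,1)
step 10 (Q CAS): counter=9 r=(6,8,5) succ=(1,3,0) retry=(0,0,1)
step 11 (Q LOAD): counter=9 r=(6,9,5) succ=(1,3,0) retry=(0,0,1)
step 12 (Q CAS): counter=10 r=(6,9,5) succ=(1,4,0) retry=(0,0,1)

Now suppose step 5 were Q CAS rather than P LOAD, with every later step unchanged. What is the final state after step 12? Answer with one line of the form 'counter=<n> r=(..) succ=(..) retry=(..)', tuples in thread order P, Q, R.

(re-executing from step 5 with the substitution; state before step 5: counter=6 r=(0,5,5) succ=(0,1,0) retry=(0,0,1))
step 5 (Q CAS): counter=6 r=(0,5,5) succ=(0,1,0) retry=(0,1,1)
step 6 (P CAS): counter=6 r=(0,5,5) succ=(0,1,0) retry=(1,1,1)
step 7 (Q LOAD): counter=6 r=(0,6,5) succ=(0,1,0) retry=(1,1,1)
step 8 (Q CAS): counter=7 r=(0,6,5) succ=(0,2,0) retry=(1,1,1)
step 9 (Q LOAD): counter=7 r=(0,7,5) succ=(0,2,0) retry=(1,1,1)
step 10 (Q CAS): counter=8 r=(0,7,5) succ=(0,3,0) retry=(1,1,1)
step 11 (Q LOAD): counter=8 r=(0,8,5) succ=(0,3,0) retry=(1,1,1)
step 12 (Q CAS): counter=9 r=(0,8,5) succ=(0,4,0) retry=(1,1,1)

counter=9 r=(0,8,5) succ=(0,4,0) retry=(1,1,1)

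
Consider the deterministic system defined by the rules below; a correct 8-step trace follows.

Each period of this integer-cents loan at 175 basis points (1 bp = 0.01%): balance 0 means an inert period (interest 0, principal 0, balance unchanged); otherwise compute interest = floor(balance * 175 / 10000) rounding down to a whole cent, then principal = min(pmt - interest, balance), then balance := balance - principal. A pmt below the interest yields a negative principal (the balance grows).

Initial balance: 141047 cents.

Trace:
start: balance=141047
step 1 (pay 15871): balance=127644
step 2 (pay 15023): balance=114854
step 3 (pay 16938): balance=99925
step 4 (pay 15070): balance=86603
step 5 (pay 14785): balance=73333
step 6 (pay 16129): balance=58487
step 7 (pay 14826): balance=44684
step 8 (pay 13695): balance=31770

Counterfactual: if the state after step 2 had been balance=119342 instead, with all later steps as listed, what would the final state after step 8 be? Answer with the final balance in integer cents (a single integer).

36751

state after step 2 := balance=119342
step 3 (pay 16938): balance=104492
step 4 (pay 15070): balance=91250
step 5 (pay 14785): balance=78061
step 6 (pay 16129): balance=63298
step 7 (pay 14826): balance=49579
step 8 (pay 13695): balance=36751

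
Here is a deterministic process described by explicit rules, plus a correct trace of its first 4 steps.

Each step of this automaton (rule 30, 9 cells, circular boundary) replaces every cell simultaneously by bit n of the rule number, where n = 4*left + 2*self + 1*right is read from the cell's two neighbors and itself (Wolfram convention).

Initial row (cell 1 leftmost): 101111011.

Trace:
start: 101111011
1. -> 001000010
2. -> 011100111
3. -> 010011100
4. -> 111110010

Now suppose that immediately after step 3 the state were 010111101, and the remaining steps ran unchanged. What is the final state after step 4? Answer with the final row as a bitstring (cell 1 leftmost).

state after step 3 := 010111101
4. -> 010100001

010100001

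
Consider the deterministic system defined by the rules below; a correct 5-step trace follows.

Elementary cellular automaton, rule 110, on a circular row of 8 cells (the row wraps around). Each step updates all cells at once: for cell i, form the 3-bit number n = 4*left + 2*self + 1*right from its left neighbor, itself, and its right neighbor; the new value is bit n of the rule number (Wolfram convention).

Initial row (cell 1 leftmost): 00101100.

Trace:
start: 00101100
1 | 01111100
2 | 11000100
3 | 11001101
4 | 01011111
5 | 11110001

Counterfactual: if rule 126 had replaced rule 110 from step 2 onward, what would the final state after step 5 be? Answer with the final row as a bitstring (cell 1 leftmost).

01101100

(re-executing steps 2..5 under rule 126; state before step 2: 01111100)
2 | 11000110
3 | 11101111
4 | 00111000
5 | 01101100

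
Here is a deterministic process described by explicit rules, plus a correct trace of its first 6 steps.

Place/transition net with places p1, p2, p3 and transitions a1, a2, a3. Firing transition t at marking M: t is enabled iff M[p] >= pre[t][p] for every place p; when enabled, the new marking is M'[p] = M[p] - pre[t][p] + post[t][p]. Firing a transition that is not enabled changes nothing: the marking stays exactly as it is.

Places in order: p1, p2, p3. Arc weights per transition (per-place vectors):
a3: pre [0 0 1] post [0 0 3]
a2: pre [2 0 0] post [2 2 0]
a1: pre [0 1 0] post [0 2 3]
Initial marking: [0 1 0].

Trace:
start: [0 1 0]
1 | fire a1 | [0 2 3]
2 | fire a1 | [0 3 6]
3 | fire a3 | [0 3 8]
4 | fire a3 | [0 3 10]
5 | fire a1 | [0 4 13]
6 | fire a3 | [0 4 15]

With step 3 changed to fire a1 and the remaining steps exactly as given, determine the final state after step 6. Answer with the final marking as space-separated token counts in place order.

(re-executing from step 3 with the substitution; state before step 3: [0 3 6])
3 | fire a1 | [0 4 9]
4 | fire a3 | [0 4 11]
5 | fire a1 | [0 5 14]
6 | fire a3 | [0 5 16]

0 5 16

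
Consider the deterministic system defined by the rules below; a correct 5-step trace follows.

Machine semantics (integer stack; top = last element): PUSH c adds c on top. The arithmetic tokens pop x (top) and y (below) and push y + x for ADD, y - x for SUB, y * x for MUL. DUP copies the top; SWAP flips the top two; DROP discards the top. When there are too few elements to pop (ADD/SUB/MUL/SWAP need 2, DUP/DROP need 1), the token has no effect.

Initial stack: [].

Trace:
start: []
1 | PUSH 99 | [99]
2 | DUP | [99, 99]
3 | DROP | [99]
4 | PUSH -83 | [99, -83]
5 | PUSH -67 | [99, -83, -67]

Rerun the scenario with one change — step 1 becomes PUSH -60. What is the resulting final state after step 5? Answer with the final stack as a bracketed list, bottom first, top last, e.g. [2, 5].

(re-executing from step 1 with the substitution; state before step 1: [])
1 | PUSH -60 | [-60]
2 | DUP | [-60, -60]
3 | DROP | [-60]
4 | PUSH -83 | [-60, -83]
5 | PUSH -67 | [-60, -83, -67]

[-60, -83, -67]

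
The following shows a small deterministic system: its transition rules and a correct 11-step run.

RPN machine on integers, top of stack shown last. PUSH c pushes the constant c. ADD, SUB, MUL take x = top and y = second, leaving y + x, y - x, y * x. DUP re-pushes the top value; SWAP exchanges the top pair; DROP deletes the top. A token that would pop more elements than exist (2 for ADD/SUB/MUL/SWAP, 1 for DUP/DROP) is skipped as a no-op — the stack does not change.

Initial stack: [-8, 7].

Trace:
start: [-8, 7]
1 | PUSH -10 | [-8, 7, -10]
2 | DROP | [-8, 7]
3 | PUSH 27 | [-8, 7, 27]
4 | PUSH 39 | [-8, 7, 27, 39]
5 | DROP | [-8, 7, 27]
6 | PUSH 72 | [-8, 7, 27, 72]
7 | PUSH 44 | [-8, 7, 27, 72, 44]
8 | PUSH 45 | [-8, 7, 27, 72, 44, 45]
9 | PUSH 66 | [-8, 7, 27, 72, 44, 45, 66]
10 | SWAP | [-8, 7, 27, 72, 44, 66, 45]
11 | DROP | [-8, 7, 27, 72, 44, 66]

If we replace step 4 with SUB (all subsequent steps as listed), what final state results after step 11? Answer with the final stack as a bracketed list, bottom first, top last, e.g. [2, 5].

(re-executing from step 4 with the substitution; state before step 4: [-8, 7, 27])
4 | SUB | [-8, -20]
5 | DROP | [-8]
6 | PUSH 72 | [-8, 72]
7 | PUSH 44 | [-8, 72, 44]
8 | PUSH 45 | [-8, 72, 44, 45]
9 | PUSH 66 | [-8, 72, 44, 45, 66]
10 | SWAP | [-8, 72, 44, 66, 45]
11 | DROP | [-8, 72, 44, 66]

[-8, 72, 44, 66]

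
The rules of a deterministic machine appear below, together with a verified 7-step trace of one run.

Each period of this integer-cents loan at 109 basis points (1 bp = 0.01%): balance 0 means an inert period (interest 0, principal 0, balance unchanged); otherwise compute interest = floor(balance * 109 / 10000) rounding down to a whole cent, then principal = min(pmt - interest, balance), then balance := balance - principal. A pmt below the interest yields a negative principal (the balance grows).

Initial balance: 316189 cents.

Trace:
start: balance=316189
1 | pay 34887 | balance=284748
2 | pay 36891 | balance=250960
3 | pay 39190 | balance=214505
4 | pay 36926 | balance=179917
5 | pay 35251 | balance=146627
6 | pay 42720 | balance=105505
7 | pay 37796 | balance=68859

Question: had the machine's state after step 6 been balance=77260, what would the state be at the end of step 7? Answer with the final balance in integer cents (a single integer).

40306

state after step 6 := balance=77260
7 | pay 37796 | balance=40306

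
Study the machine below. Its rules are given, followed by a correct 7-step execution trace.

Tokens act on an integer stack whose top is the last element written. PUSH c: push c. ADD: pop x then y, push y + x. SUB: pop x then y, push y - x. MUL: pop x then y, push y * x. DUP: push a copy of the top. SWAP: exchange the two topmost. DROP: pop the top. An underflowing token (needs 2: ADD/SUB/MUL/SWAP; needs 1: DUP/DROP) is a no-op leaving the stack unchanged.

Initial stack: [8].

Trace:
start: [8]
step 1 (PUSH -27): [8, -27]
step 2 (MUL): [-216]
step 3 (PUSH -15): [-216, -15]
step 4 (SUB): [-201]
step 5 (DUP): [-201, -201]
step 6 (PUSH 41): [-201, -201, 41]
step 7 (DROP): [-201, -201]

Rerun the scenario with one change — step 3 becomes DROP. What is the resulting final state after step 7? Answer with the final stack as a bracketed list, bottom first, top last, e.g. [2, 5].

(re-executing from step 3 with the substitution; state before step 3: [-216])
step 3 (DROP): []
step 4 (SUB): []
step 5 (DUP): []
step 6 (PUSH 41): [41]
step 7 (DROP): []

[]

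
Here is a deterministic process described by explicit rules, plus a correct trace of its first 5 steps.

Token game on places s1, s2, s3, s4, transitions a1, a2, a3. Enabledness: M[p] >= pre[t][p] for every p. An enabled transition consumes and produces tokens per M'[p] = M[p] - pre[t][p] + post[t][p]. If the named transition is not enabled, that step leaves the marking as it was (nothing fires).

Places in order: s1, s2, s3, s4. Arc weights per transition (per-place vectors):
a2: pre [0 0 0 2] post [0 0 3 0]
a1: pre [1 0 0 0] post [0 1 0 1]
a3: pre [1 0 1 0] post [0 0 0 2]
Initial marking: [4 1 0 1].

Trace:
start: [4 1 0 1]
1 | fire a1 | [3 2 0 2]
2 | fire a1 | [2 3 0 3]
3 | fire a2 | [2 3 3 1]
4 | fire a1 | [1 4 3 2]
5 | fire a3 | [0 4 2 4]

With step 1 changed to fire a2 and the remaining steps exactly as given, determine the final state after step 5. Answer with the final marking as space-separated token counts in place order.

1 3 2 3

(re-executing from step 1 with the substitution; state before step 1: [4 1 0 1])
1 | fire a2 | [4 1 0 1]
2 | fire a1 | [3 2 0 2]
3 | fire a2 | [3 2 3 0]
4 | fire a1 | [2 3 3 1]
5 | fire a3 | [1 3 2 3]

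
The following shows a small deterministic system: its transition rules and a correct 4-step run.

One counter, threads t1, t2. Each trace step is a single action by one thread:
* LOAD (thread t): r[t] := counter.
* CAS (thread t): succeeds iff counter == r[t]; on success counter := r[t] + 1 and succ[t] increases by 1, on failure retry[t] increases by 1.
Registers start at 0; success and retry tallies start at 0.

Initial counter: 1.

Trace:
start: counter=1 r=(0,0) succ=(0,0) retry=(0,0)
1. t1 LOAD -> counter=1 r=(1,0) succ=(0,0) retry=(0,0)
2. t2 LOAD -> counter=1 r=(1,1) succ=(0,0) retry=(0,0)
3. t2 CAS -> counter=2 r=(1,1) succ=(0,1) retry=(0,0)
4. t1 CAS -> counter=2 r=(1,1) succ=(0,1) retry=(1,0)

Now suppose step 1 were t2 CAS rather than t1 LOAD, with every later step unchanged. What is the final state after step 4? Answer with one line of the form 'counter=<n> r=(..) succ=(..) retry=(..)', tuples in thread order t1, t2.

counter=2 r=(0,1) succ=(0,1) retry=(1,1)

(re-executing from step 1 with the substitution; state before step 1: counter=1 r=(0,0) succ=(0,0) retry=(0,0))
1. t2 CAS -> counter=1 r=(0,0) succ=(0,0) retry=(0,1)
2. t2 LOAD -> counter=1 r=(0,1) succ=(0,0) retry=(0,1)
3. t2 CAS -> counter=2 r=(0,1) succ=(0,1) retry=(0,1)
4. t1 CAS -> counter=2 r=(0,1) succ=(0,1) retry=(1,1)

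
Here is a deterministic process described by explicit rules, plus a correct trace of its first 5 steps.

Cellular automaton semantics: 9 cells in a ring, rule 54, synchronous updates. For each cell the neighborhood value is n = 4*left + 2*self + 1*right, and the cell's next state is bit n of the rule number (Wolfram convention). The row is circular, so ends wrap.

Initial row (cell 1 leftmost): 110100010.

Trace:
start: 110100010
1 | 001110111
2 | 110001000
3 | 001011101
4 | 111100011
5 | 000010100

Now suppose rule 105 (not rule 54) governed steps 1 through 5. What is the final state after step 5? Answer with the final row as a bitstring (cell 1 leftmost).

001101011

(re-executing steps 1..5 under rule 105; state before step 1: 110100010)
1 | 111001001
2 | 001000001
3 | 000011100
4 | 111010101
5 | 001101011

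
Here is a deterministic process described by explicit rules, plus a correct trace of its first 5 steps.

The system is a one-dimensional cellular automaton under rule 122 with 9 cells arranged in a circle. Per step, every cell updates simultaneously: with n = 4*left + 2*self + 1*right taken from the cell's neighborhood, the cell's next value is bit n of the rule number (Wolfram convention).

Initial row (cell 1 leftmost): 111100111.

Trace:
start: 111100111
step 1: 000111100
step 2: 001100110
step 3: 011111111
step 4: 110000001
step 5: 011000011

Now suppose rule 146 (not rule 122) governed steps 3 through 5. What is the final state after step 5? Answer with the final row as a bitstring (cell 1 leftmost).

(re-executing steps 3..5 under rule 146; state before step 3: 001100110)
step 3: 010011001
step 4: 001100110
step 5: 010011001

010011001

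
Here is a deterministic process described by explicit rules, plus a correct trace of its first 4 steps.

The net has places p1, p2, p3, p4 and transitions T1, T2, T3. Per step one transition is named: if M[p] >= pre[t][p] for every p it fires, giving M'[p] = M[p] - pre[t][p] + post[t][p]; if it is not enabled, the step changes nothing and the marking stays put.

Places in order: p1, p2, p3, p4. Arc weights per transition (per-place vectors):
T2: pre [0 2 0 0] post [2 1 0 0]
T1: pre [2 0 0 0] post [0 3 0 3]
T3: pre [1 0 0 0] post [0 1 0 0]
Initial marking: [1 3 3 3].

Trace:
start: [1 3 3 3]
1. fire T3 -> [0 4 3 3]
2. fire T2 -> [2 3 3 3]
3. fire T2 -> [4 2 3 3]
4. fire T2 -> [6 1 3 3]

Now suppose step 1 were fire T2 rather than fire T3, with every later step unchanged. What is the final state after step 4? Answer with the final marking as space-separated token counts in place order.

(re-executing from step 1 with the substitution; state before step 1: [1 3 3 3])
1. fire T2 -> [3 2 3 3]
2. fire T2 -> [5 1 3 3]
3. fire T2 -> [5 1 3 3]
4. fire T2 -> [5 1 3 3]

5 1 3 3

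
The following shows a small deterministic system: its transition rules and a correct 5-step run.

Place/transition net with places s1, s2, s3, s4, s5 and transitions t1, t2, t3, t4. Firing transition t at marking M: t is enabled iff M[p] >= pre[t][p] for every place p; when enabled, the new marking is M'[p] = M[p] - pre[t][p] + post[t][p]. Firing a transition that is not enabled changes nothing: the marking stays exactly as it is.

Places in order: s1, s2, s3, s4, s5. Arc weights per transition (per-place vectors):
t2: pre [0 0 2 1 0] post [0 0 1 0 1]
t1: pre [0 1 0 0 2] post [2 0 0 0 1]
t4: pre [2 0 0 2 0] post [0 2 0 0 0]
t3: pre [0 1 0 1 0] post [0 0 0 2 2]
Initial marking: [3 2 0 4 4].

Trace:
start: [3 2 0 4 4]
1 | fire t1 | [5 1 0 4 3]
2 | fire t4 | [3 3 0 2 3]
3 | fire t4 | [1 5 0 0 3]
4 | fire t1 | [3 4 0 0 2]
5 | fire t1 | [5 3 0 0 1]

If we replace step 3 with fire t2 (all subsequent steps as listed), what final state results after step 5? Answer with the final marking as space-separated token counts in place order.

(re-executing from step 3 with the substitution; state before step 3: [3 3 0 2 3])
3 | fire t2 | [3 3 0 2 3]
4 | fire t1 | [5 2 0 2 2]
5 | fire t1 | [7 1 0 2 1]

7 1 0 2 1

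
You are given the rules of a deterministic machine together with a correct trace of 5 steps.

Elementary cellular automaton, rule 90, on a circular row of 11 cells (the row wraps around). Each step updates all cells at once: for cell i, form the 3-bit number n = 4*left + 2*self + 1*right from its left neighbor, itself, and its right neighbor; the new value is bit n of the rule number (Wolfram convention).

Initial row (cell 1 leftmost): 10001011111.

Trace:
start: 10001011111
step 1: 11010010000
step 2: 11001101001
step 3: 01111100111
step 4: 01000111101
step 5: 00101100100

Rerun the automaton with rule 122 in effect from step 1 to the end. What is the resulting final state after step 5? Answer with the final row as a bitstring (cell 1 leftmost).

00111001111

(re-executing steps 1..5 under rule 122; state before step 1: 10001011111)
step 1: 11010110000
step 2: 11101111001
step 3: 00111001111
step 4: 11101111001
step 5: 00111001111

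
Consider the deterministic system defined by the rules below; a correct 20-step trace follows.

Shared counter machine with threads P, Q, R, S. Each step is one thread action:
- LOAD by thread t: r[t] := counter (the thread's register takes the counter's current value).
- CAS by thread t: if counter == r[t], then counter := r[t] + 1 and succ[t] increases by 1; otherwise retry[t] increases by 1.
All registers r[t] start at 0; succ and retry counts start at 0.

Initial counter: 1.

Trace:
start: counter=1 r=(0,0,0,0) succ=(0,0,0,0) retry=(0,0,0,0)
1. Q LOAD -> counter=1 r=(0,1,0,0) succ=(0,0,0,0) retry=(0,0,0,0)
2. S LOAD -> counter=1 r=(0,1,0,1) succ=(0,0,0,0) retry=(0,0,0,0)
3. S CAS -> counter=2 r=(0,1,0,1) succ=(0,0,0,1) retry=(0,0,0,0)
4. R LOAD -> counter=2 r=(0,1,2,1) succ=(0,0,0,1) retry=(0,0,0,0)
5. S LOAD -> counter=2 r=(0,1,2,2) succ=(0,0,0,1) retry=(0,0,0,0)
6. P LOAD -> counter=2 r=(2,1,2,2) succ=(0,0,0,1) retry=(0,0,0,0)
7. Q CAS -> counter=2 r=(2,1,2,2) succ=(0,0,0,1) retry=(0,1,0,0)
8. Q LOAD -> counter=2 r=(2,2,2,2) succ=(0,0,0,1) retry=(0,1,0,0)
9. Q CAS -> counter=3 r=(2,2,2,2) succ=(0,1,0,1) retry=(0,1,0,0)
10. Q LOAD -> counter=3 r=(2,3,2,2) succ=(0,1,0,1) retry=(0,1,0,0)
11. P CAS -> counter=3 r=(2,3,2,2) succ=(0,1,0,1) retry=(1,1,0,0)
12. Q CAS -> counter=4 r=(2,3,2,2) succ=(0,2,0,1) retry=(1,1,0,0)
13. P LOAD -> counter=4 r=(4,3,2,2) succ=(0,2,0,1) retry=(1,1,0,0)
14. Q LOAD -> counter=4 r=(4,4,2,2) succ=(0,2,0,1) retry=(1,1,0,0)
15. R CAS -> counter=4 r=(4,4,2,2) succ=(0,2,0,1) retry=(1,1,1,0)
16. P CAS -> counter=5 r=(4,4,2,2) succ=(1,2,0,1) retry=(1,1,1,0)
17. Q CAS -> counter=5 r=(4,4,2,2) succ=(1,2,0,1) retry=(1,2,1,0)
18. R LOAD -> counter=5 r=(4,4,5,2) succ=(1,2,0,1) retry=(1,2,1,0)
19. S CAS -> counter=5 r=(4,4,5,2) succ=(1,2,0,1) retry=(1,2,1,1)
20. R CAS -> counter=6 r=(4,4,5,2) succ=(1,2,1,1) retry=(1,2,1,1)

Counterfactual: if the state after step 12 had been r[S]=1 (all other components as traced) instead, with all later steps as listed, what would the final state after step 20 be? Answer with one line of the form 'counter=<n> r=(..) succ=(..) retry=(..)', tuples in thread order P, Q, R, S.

state after step 12 := counter=4 r=(2,3,2,1) succ=(0,2,0,1) retry=(1,1,0,0)
13. P LOAD -> counter=4 r=(4,3,2,1) succ=(0,2,0,1) retry=(1,1,0,0)
14. Q LOAD -> counter=4 r=(4,4,2,1) succ=(0,2,0,1) retry=(1,1,0,0)
15. R CAS -> counter=4 r=(4,4,2,1) succ=(0,2,0,1) retry=(1,1,1,0)
16. P CAS -> counter=5 r=(4,4,2,1) succ=(1,2,0,1) retry=(1,1,1,0)
17. Q CAS -> counter=5 r=(4,4,2,1) succ=(1,2,0,1) retry=(1,2,1,0)
18. R LOAD -> counter=5 r=(4,4,5,1) succ=(1,2,0,1) retry=(1,2,1,0)
19. S CAS -> counter=5 r=(4,4,5,1) succ=(1,2,0,1) retry=(1,2,1,1)
20. R CAS -> counter=6 r=(4,4,5,1) succ=(1,2,1,1) retry=(1,2,1,1)

counter=6 r=(4,4,5,1) succ=(1,2,1,1) retry=(1,2,1,1)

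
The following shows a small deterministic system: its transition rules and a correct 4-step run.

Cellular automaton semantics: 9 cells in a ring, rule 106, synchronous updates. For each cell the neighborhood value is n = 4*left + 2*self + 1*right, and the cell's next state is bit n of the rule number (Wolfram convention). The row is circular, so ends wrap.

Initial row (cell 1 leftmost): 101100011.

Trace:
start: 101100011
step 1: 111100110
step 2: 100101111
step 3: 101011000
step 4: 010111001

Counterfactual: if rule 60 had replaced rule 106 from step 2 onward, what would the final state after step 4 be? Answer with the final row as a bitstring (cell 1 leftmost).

111010000

(re-executing steps 2..4 under rule 60; state before step 2: 111100110)
step 2: 100010101
step 3: 010011111
step 4: 111010000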